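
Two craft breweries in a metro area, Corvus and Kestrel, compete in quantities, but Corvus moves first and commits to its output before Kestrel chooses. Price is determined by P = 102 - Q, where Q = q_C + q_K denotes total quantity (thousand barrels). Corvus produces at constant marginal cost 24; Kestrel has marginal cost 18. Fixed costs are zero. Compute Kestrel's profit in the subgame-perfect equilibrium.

The follower Kestrel best-responds to any q_C: π_K = (102 - Q)q_K - 18q_K.
∂π_K/∂q_K = 84 - q_C - 2q_K = 0 gives the reaction function q_K = (84 - q_C)/2.
Corvus substitutes q_K(q_C) into its own profit: π_C = q_C(102 - q_C - (84 - q_C)/2) - 24q_C = (60 - (1/2)q_C)q_C - 24q_C.
The leader's first-order condition 36 - q_C = 0 yields q_C = 36.
Then q_K = (84 - 36)/2 = 24.
Price P = 102 - 60 = 42.
Kestrel's profit: (42 - 18)·24 = 576.

576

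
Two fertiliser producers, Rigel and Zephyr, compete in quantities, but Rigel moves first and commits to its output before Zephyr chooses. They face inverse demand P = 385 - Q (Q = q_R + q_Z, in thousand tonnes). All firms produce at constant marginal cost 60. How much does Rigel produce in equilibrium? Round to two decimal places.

Solve by backward induction. Given q_R, the follower Zephyr maximises π_Z = (385 - q_R - q_Z)q_Z - 60q_Z.
∂π_Z/∂q_Z = 325 - q_R - 2q_Z = 0 gives the reaction function q_Z = (325 - q_R)/2.
Rigel substitutes q_Z(q_R) into its own profit: π_R = q_R(385 - q_R - (325 - q_R)/2) - 60q_R = (445/2 - (1/2)q_R)q_R - 60q_R.
The leader's first-order condition 325/2 - q_R = 0 yields q_R = 325/2.
Then q_Z = (325 - 325/2)/2 = 325/4.

162.50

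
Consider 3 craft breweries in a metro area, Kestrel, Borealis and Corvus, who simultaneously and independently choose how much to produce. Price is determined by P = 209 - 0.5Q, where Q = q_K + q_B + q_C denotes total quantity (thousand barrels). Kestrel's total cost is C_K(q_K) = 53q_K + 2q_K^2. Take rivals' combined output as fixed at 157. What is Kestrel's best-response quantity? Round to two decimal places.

15.50

With rivals' combined output fixed at 157, Kestrel's profit is π_K = (209 - (1/2)·157 - (1/2)q_K)q_K - (53q_K + 2q_K²) = (261/2 - (1/2)q_K)q_K - (53q_K + 2q_K²).
∂π_K/∂q_K = 155/2 - 5q_K = 0, so q_K = 31/2.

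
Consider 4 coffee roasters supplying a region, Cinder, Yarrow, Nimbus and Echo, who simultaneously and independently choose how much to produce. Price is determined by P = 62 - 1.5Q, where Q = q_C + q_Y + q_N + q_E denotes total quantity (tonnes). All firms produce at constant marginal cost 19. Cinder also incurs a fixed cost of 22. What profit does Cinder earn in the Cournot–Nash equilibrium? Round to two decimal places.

Each firm earns π_i = (62 - 1.5Q)q_i - 19q_i.
First-order condition (treating rivals' output as given): 43 - 3q_i - (3/2)·Σ_{j≠i} q_j = 0.
By symmetry each firm produces the same amount; substituting Σ_{j≠i} q_j = 3q_i yields q_i = 43/(15/2) = 86/15.
Price P = 62 - (3/2)·(344/15) = 138/5.
Cinder's profit: (138/5 - 19)·(86/15) - 22 = 27.3067.

27.31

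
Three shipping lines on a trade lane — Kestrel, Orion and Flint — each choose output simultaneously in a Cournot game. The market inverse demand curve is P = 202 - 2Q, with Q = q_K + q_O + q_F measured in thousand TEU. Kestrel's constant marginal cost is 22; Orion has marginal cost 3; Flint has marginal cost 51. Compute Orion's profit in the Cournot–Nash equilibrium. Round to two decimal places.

Kestrel's profit: π_K = (202 - 2Q)q_K - (22q_K). Setting ∂π_K/∂q_K = 0: 180 - 4q_K - 2(q_O + q_F) = 0.
Orion's profit: π_O = (202 - 2Q)q_O - (3q_O). Setting ∂π_O/∂q_O = 0: 199 - 4q_O - 2(q_K + q_F) = 0.
Flint's profit: π_F = (202 - 2Q)q_F - (51q_F). Setting ∂π_F/∂q_F = 0: 151 - 4q_F - 2(q_K + q_O) = 0.
Adding the 3 conditions: 530 − 4Q − 4Q = 0, i.e. Q = 265/4.
Back-substituting: q_K = (180 − 265/2)/2 = 95/4, q_O = (199 − 265/2)/2 = 133/4, q_F = (151 − 265/2)/2 = 37/4.
Price P = 202 - 2·(265/4) = 139/2.
Orion's profit: (139/2 - 3)·(133/4) = 2211.1250.

2211.13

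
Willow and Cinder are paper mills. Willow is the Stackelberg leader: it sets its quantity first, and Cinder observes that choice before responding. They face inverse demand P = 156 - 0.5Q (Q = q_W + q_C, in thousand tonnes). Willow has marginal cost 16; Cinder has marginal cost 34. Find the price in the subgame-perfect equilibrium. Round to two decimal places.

55.50

The follower Cinder best-responds to any q_W: π_C = (156 - 0.5Q)q_C - 34q_C.
∂π_C/∂q_C = 122 - (1/2)q_W - q_C = 0 gives the reaction function q_C = (122 - (1/2)q_W).
The leader anticipates this reaction. Substituting into P = 156 - 0.5Q gives P = 95 - (1/4)q_W, so π_W = (95 - (1/4)q_W)q_W - 16q_W.
The leader's first-order condition 79 - (1/2)q_W = 0 yields q_W = 158.
Then q_C = (122 - (1/2)·158) = 43.
Total output Q = 201, so price P = 156 - (1/2)·201 = 111/2.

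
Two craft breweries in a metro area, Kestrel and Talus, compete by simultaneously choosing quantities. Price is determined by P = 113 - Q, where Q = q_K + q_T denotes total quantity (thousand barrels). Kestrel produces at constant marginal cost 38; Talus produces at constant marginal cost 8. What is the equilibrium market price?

53

Kestrel's profit: π_K = (113 - Q)q_K - (38q_K). Setting ∂π_K/∂q_K = 0: 75 - 2q_K - (q_T) = 0.
Talus's first-order condition: 105 - 2q_T - (q_K) = 0.
Best responses: q_K = (75 - q_T)/2, q_T = (105 - q_K)/2.
Solving the pair: q_K = 15, q_T = 45.
Total output Q = 60, so price P = 113 - 60 = 53.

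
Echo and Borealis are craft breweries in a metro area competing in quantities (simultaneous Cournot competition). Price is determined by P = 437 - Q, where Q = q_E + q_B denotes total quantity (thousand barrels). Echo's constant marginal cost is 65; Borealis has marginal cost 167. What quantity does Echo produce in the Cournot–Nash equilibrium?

158

Echo's profit: π_E = (437 - Q)q_E - (65q_E). Setting ∂π_E/∂q_E = 0: 372 - 2q_E - (q_B) = 0.
Borealis's profit: π_B = (437 - Q)q_B - (167q_B). Setting ∂π_B/∂q_B = 0: 270 - 2q_B - (q_E) = 0.
So q_E = (372 - q_B)/2 and q_B = (270 - q_E)/2.
Solving the pair: q_E = 158, q_B = 56.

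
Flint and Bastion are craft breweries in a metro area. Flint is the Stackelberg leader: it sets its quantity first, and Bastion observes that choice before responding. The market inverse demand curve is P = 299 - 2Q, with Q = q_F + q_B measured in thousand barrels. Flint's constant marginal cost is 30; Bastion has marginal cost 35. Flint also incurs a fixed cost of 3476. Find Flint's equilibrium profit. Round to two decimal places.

1216.25

The follower Bastion best-responds to any q_F: π_B = (299 - 2Q)q_B - 35q_B.
∂π_B/∂q_B = 264 - 2q_F - 4q_B = 0 gives the reaction function q_B = (264 - 2q_F)/4.
Flint substitutes q_B(q_F) into its own profit: π_F = q_F(299 - 2q_F - (264 - 2q_F)/2) - 30q_F = (167 - q_F)q_F - 30q_F.
Maximising: ∂π_F/∂q_F = 137 - 2q_F = 0, giving q_F = 137/2.
Then q_B = (264 - 2·(137/2))/4 = 127/4.
Price P = 299 - 2·(401/4) = 197/2.
Flint's profit: (197/2 - 30)·(137/2) - 3476 = 1216.2500.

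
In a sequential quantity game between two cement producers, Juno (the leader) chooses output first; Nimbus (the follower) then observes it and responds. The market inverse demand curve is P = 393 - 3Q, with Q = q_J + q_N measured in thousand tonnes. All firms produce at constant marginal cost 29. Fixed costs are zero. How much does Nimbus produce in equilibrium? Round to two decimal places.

Solve by backward induction. Given q_J, the follower Nimbus maximises π_N = (393 - 3q_J - 3q_N)q_N - 29q_N.
∂π_N/∂q_N = 364 - 3q_J - 6q_N = 0 gives the reaction function q_N = (364 - 3q_J)/6.
Juno substitutes q_N(q_J) into its own profit: π_J = q_J(393 - 3q_J - (364 - 3q_J)/2) - 29q_J = (211 - (3/2)q_J)q_J - 29q_J.
Maximising: ∂π_J/∂q_J = 182 - 3q_J = 0, giving q_J = 182/3.
Then q_N = (364 - 3·(182/3))/6 = 91/3.

30.33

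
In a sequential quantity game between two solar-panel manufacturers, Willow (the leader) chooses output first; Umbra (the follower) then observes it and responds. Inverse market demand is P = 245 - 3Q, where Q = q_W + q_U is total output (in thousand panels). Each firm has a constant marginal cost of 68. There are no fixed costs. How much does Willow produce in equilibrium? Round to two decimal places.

Solve by backward induction. Given q_W, the follower Umbra maximises π_U = (245 - 3q_W - 3q_U)q_U - 68q_U.
Follower FOC: 177 - 3q_W - 6q_U = 0, so q_U(q_W) = (177 - 3q_W)/6.
The leader anticipates this reaction. Substituting into P = 245 - 3Q gives P = 313/2 - (3/2)q_W, so π_W = (313/2 - (3/2)q_W)q_W - 68q_W.
Maximising: ∂π_W/∂q_W = 177/2 - 3q_W = 0, giving q_W = 59/2.
Then q_U = (177 - 3·(59/2))/6 = 59/4.

29.50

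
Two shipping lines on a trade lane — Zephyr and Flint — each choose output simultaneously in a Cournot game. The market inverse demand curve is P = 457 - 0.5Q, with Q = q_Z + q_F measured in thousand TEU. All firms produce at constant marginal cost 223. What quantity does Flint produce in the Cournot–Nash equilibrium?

A representative firm's profit is π_i = q_i(457 - 0.5Q) - 223q_i.
Setting ∂π_i/∂q_i = 0 with rivals' quantities fixed: 234 - q_i - (1/2)q_j = 0.
With identical firms every q_j equals q_i, so q_j = q_i and 234 = (3/2)q_i, giving q_i = 156.

156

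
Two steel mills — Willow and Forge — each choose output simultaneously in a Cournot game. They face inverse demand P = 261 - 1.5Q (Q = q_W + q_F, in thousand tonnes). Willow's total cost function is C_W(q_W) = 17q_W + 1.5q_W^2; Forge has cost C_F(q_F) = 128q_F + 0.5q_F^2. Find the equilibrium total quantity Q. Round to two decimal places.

55.56

Willow's profit: π_W = (261 - 1.5Q)q_W - (17q_W + (3/2)q_W²). Setting ∂π_W/∂q_W = 0: 244 - 6q_W - (3/2)(q_F) = 0.
Forge's first-order condition: 133 - 4q_F - (3/2)(q_W) = 0.
Best responses: q_W = (244 - (3/2)q_F)/6, q_F = (133 - (3/2)q_W)/4.
Solving the pair: q_W = 35.7011, q_F = 576/29.
Total output Q = 35.7011 + 576/29 = 55.5632.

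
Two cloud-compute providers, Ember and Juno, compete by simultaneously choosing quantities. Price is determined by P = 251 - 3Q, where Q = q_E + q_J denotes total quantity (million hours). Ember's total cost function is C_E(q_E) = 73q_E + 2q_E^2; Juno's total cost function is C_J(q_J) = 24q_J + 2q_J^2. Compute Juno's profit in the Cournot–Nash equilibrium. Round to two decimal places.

Ember's profit: π_E = (251 - 3Q)q_E - (73q_E + 2q_E²). Setting ∂π_E/∂q_E = 0: 178 - 10q_E - 3(q_J) = 0.
Juno's first-order condition: 227 - 10q_J - 3(q_E) = 0.
Best responses: q_E = (178 - 3q_J)/10, q_J = (227 - 3q_E)/10.
Solving the pair: q_E = 157/13, q_J = 248/13.
Price P = 251 - 3·(405/13) = 157.5385.
Juno's profit: 157.5385·(248/13) - 24·(248/13) - 2(248/13)² = 1819.6450.

1819.64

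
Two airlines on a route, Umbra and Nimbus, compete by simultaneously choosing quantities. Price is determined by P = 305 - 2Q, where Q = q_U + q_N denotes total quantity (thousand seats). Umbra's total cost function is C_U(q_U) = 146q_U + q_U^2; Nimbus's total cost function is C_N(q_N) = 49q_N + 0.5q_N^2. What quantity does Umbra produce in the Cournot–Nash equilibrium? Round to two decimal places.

10.88

Umbra's profit: π_U = (305 - 2Q)q_U - (146q_U + q_U²). Setting ∂π_U/∂q_U = 0: 159 - 6q_U - 2(q_N) = 0.
Nimbus's profit: π_N = (305 - 2Q)q_N - (49q_N + (1/2)q_N²). Setting ∂π_N/∂q_N = 0: 256 - 5q_N - 2(q_U) = 0.
Rearranging gives the reaction functions q_U = (159 - 2q_N)/6 and q_N = (256 - 2q_U)/5.
Substituting one into the other gives q_U = 283/26 and q_N = 609/13.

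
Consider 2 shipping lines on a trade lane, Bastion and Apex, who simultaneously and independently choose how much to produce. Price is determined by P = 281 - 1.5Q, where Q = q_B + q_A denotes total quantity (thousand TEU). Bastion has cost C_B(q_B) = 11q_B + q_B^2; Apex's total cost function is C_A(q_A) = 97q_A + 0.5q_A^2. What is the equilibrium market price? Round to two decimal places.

Bastion's profit: π_B = (281 - 1.5Q)q_B - (11q_B + q_B²). Setting ∂π_B/∂q_B = 0: 270 - 5q_B - (3/2)(q_A) = 0.
Apex's first-order condition: 184 - 4q_A - (3/2)(q_B) = 0.
Best responses: q_B = (270 - (3/2)q_A)/5, q_A = (184 - (3/2)q_B)/4.
Solving the pair: q_B = 45.2958, q_A = 29.0141.
Total output Q = 74.3099, so price P = 281 - (3/2)·74.3099 = 169.5352.

169.54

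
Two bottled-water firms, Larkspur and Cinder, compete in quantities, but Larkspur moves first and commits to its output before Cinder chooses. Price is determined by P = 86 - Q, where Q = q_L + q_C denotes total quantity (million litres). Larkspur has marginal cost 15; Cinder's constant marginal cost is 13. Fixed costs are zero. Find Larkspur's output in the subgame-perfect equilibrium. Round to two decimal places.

The follower Cinder best-responds to any q_L: π_C = (86 - Q)q_C - 13q_C.
Follower FOC: 73 - q_L - 2q_C = 0, so q_C(q_L) = (73 - q_L)/2.
The leader anticipates this reaction. Substituting into P = 86 - Q gives P = 99/2 - (1/2)q_L, so π_L = (99/2 - (1/2)q_L)q_L - 15q_L.
The leader's first-order condition 69/2 - q_L = 0 yields q_L = 69/2.
Then q_C = (73 - 69/2)/2 = 77/4.

34.50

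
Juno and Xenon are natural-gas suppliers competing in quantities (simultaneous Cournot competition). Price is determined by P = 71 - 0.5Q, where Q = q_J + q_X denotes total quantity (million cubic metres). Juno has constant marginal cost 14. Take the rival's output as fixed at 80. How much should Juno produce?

17

With the rival's output fixed at 80, Juno's profit is π_J = (71 - (1/2)·80 - (1/2)q_J)q_J - (14q_J) = (31 - (1/2)q_J)q_J - (14q_J).
∂π_J/∂q_J = 17 - q_J = 0, so q_J = 17.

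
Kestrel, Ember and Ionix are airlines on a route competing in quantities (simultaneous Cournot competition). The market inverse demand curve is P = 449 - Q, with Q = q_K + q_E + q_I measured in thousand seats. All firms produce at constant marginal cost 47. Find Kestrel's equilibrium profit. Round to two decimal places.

A representative firm's profit is π_i = q_i(449 - Q) - 47q_i.
Setting ∂π_i/∂q_i = 0 with rivals' quantities fixed: 402 - 2q_i - Σ_{j≠i} q_j = 0.
By symmetry each firm produces the same amount; substituting Σ_{j≠i} q_j = 2q_i yields q_i = 402/4 = 201/2.
Price P = 449 - 603/2 = 295/2.
Kestrel's profit: (295/2 - 47)·(201/2) = 10100.2500.

10100.25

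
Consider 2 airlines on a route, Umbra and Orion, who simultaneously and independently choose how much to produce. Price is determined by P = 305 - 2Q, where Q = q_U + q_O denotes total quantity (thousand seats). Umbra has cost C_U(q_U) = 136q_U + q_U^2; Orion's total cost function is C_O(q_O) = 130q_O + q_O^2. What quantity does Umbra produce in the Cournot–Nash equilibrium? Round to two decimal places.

Umbra's profit: π_U = (305 - 2Q)q_U - (136q_U + q_U²). Setting ∂π_U/∂q_U = 0: 169 - 6q_U - 2(q_O) = 0.
Orion's first-order condition: 175 - 6q_O - 2(q_U) = 0.
Rearranging gives the reaction functions q_U = (169 - 2q_O)/6 and q_O = (175 - 2q_U)/6.
Solving the pair: q_U = 83/4, q_O = 89/4.

20.75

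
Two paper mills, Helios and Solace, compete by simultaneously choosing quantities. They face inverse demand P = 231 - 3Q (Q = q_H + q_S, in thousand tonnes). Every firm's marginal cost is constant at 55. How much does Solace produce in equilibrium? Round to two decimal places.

19.56

A representative firm's profit is π_i = q_i(231 - 3Q) - 55q_i.
Setting ∂π_i/∂q_i = 0 with rivals' quantities fixed: 176 - 6q_i - 3q_j = 0.
With identical firms every q_j equals q_i, so q_j = q_i and 176 = 9q_i, giving q_i = 176/9.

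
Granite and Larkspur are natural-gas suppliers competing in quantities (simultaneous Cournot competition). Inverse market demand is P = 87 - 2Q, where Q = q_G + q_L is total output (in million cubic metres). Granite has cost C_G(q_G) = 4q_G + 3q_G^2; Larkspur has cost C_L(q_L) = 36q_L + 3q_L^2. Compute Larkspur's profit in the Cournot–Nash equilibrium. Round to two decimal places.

Granite's profit: π_G = (87 - 2Q)q_G - (4q_G + 3q_G²). Setting ∂π_G/∂q_G = 0: 83 - 10q_G - 2(q_L) = 0.
Larkspur's profit: π_L = (87 - 2Q)q_L - (36q_L + 3q_L²). Setting ∂π_L/∂q_L = 0: 51 - 10q_L - 2(q_G) = 0.
Best responses: q_G = (83 - 2q_L)/10, q_L = (51 - 2q_G)/10.
Substituting one into the other gives q_G = 91/12 and q_L = 43/12.
Price P = 87 - 2·(67/6) = 194/3.
Larkspur's profit: (194/3)·(43/12) - 36·(43/12) - 3(43/12)² = 64.2014.

64.20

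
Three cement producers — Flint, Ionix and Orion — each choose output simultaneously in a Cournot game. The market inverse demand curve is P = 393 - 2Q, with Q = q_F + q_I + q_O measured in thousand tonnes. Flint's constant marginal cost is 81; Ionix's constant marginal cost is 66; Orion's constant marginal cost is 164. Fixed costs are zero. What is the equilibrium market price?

Flint's profit: π_F = (393 - 2Q)q_F - (81q_F). Setting ∂π_F/∂q_F = 0: 312 - 4q_F - 2(q_I + q_O) = 0.
Ionix's profit: π_I = (393 - 2Q)q_I - (66q_I). Setting ∂π_I/∂q_I = 0: 327 - 4q_I - 2(q_F + q_O) = 0.
Orion's profit: π_O = (393 - 2Q)q_O - (164q_O). Setting ∂π_O/∂q_O = 0: 229 - 4q_O - 2(q_F + q_I) = 0.
Adding the 3 conditions: 868 − 4Q − 4Q = 0, i.e. Q = 217/2.
Back-substituting: q_F = (312 − 217)/2 = 95/2, q_I = (327 − 217)/2 = 55, q_O = (229 − 217)/2 = 6.
Total output Q = 217/2, so price P = 393 - 2·(217/2) = 176.

176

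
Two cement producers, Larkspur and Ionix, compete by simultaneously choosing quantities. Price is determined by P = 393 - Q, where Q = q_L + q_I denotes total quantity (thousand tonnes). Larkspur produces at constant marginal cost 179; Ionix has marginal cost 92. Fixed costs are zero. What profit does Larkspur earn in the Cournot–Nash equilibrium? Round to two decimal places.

Larkspur's profit: π_L = (393 - Q)q_L - (179q_L). Setting ∂π_L/∂q_L = 0: 214 - 2q_L - (q_I) = 0.
Ionix's profit: π_I = (393 - Q)q_I - (92q_I). Setting ∂π_I/∂q_I = 0: 301 - 2q_I - (q_L) = 0.
Best responses: q_L = (214 - q_I)/2, q_I = (301 - q_L)/2.
Solving the pair: q_L = 127/3, q_I = 388/3.
Price P = 393 - 515/3 = 664/3.
Larkspur's profit: (664/3 - 179)·(127/3) = 1792.1111.

1792.11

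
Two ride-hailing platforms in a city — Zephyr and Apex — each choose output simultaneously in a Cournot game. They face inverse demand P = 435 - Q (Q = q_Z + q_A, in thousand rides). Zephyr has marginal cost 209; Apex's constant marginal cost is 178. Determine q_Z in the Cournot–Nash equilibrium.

Zephyr's profit: π_Z = (435 - Q)q_Z - (209q_Z). Setting ∂π_Z/∂q_Z = 0: 226 - 2q_Z - (q_A) = 0.
Apex's profit: π_A = (435 - Q)q_A - (178q_A). Setting ∂π_A/∂q_A = 0: 257 - 2q_A - (q_Z) = 0.
Rearranging gives the reaction functions q_Z = (226 - q_A)/2 and q_A = (257 - q_Z)/2.
Solving the pair: q_Z = 65, q_A = 96.

65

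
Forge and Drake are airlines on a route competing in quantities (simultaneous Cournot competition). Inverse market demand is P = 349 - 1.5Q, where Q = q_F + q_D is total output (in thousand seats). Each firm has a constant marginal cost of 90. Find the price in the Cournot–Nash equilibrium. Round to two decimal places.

A representative firm's profit is π_i = q_i(349 - 1.5Q) - 90q_i.
First-order condition (treating rivals' output as given): 259 - 3q_i - (3/2)q_j = 0.
With identical firms every q_j equals q_i, so q_j = q_i and 259 = (9/2)q_i, giving q_i = 518/9.
Total output Q = 1036/9, so price P = 349 - (3/2)·(1036/9) = 529/3.

176.33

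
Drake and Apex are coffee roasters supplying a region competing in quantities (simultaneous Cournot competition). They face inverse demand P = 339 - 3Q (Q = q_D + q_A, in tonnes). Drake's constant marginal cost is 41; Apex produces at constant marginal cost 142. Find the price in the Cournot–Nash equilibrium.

174

Drake's profit: π_D = (339 - 3Q)q_D - (41q_D). Setting ∂π_D/∂q_D = 0: 298 - 6q_D - 3(q_A) = 0.
Apex's first-order condition: 197 - 6q_A - 3(q_D) = 0.
Rearranging gives the reaction functions q_D = (298 - 3q_A)/6 and q_A = (197 - 3q_D)/6.
Substituting one into the other gives q_D = 133/3 and q_A = 32/3.
Total output Q = 55, so price P = 339 - 3·55 = 174.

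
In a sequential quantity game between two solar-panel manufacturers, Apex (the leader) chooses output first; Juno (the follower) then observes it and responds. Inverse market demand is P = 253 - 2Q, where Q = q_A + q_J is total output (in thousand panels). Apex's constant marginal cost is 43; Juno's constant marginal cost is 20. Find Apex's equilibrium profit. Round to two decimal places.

Solve by backward induction. Given q_A, the follower Juno maximises π_J = (253 - 2q_A - 2q_J)q_J - 20q_J.
Follower FOC: 233 - 2q_A - 4q_J = 0, so q_J(q_A) = (233 - 2q_A)/4.
The leader anticipates this reaction. Substituting into P = 253 - 2Q gives P = 273/2 - q_A, so π_A = (273/2 - q_A)q_A - 43q_A.
Maximising: ∂π_A/∂q_A = 187/2 - 2q_A = 0, giving q_A = 187/4.
Then q_J = (233 - 2·(187/4))/4 = 279/8.
Price P = 253 - 2·(653/8) = 359/4.
Apex's profit: (359/4 - 43)·(187/4) = 2185.5625.

2185.56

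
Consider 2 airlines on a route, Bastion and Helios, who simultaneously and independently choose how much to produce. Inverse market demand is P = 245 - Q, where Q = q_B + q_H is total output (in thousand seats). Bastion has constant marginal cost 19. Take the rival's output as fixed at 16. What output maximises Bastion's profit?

105

With the rival's output fixed at 16, Bastion's profit is π_B = (245 - 16 - q_B)q_B - (19q_B) = (229 - q_B)q_B - (19q_B).
∂π_B/∂q_B = 210 - 2q_B = 0, so q_B = 105.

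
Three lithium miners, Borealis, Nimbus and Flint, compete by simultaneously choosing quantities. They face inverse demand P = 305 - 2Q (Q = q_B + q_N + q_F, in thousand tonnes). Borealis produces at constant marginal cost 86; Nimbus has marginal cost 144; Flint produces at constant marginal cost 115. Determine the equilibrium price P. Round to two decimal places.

162.50

Borealis's profit: π_B = (305 - 2Q)q_B - (86q_B). Setting ∂π_B/∂q_B = 0: 219 - 4q_B - 2(q_N + q_F) = 0.
Nimbus's first-order condition: 161 - 4q_N - 2(q_B + q_F) = 0.
Flint's profit: π_F = (305 - 2Q)q_F - (115q_F). Setting ∂π_F/∂q_F = 0: 190 - 4q_F - 2(q_B + q_N) = 0.
Adding the 3 first-order conditions: 570 − 8Q = 0, so Q = 285/4.
Back-substituting: q_B = (219 − 285/2)/2 = 153/4, q_N = (161 − 285/2)/2 = 37/4, q_F = (190 − 285/2)/2 = 95/4.
Total output Q = 285/4, so price P = 305 - 2·(285/4) = 325/2.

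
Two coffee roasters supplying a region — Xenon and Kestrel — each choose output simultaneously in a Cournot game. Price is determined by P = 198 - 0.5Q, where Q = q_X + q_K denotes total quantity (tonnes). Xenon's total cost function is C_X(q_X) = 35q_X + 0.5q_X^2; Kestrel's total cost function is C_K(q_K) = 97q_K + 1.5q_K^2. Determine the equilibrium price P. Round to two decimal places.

151.42

Xenon's profit: π_X = (198 - 0.5Q)q_X - (35q_X + (1/2)q_X²). Setting ∂π_X/∂q_X = 0: 163 - 2q_X - (1/2)(q_K) = 0.
Kestrel's profit: π_K = (198 - 0.5Q)q_K - (97q_K + (3/2)q_K²). Setting ∂π_K/∂q_K = 0: 101 - 4q_K - (1/2)(q_X) = 0.
So q_X = (163 - (1/2)q_K)/2 and q_K = (101 - (1/2)q_X)/4.
Solving the pair: q_X = 77.6129, q_K = 482/31.
Total output Q = 93.1613, so price P = 198 - (1/2)·93.1613 = 151.4194.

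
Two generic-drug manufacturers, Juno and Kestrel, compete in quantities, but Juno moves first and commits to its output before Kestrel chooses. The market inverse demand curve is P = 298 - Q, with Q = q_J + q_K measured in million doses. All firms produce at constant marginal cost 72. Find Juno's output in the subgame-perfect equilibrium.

113

The follower Kestrel best-responds to any q_J: π_K = (298 - Q)q_K - 72q_K.
Setting the follower's marginal profit to zero, 226 - q_J - 2q_K = 0, i.e. q_K = (226 - q_J)/2.
The leader anticipates this reaction. Substituting into P = 298 - Q gives P = 185 - (1/2)q_J, so π_J = (185 - (1/2)q_J)q_J - 72q_J.
The leader's first-order condition 113 - q_J = 0 yields q_J = 113.
Then q_K = (226 - 113)/2 = 113/2.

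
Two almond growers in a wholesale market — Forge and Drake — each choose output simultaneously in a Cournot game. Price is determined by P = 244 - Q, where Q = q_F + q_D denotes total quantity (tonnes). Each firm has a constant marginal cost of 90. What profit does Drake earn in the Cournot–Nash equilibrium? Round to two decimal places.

2635.11

Each firm earns π_i = (244 - Q)q_i - 90q_i.
First-order condition (treating rivals' output as given): 154 - 2q_i - q_j = 0.
By symmetry each firm produces the same amount; substituting q_j = q_i yields q_i = 154/3.
Price P = 244 - 308/3 = 424/3.
Drake's profit: (424/3 - 90)·(154/3) = 2635.1111.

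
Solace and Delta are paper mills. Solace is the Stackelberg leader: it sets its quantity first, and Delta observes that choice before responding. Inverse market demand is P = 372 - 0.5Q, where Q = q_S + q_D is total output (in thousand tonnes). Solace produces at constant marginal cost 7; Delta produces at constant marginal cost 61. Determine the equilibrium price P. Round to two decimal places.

The follower Delta best-responds to any q_S: π_D = (372 - 0.5Q)q_D - 61q_D.
Setting the follower's marginal profit to zero, 311 - (1/2)q_S - q_D = 0, i.e. q_D = (311 - (1/2)q_S).
The leader anticipates this reaction. Substituting into P = 372 - 0.5Q gives P = 433/2 - (1/4)q_S, so π_S = (433/2 - (1/4)q_S)q_S - 7q_S.
Leader FOC: 419/2 - (1/2)q_S = 0, so q_S = 419.
Then q_D = (311 - (1/2)·419) = 203/2.
Total output Q = 1041/2, so price P = 372 - (1/2)·(1041/2) = 447/4.

111.75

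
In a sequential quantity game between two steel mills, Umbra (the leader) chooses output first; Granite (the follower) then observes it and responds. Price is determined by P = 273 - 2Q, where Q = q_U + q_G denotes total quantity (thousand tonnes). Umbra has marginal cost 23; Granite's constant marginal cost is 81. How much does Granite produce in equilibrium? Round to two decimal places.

The follower Granite best-responds to any q_U: π_G = (273 - 2Q)q_G - 81q_G.
Setting the follower's marginal profit to zero, 192 - 2q_U - 4q_G = 0, i.e. q_G = (192 - 2q_U)/4.
Umbra substitutes q_G(q_U) into its own profit: π_U = q_U(273 - 2q_U - (192 - 2q_U)/2) - 23q_U = (177 - q_U)q_U - 23q_U.
Leader FOC: 154 - 2q_U = 0, so q_U = 77.
Then q_G = (192 - 2·77)/4 = 19/2.

9.50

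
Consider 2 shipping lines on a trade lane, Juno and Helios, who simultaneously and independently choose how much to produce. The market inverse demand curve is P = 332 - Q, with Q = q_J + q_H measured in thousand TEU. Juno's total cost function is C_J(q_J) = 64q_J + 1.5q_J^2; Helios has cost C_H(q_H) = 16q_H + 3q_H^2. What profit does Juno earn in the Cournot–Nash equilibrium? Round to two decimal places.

Juno's profit: π_J = (332 - Q)q_J - (64q_J + (3/2)q_J²). Setting ∂π_J/∂q_J = 0: 268 - 5q_J - (q_H) = 0.
Helios's first-order condition: 316 - 8q_H - (q_J) = 0.
Rearranging gives the reaction functions q_J = (268 - q_H)/5 and q_H = (316 - q_J)/8.
Solving the pair: q_J = 1828/39, q_H = 1312/39.
Price P = 332 - 80.5128 = 251.4872.
Juno's profit: 251.4872·(1828/39) - 64·(1828/39) - (3/2)(1828/39)² = 5492.4129.

5492.41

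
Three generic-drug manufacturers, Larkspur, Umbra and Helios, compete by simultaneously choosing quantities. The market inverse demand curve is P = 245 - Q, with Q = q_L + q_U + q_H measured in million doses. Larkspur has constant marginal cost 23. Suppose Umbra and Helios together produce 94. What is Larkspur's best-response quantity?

64

With rivals' combined output fixed at 94, Larkspur's profit is π_L = (245 - 94 - q_L)q_L - (23q_L) = (151 - q_L)q_L - (23q_L).
∂π_L/∂q_L = 128 - 2q_L = 0, so q_L = 64.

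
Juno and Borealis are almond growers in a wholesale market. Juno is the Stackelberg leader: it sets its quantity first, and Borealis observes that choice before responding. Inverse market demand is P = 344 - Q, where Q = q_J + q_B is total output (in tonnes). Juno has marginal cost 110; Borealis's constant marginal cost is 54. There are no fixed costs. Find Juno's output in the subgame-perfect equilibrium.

Solve by backward induction. Given q_J, the follower Borealis maximises π_B = (344 - q_J - q_B)q_B - 54q_B.
Setting the follower's marginal profit to zero, 290 - q_J - 2q_B = 0, i.e. q_B = (290 - q_J)/2.
The leader anticipates this reaction. Substituting into P = 344 - Q gives P = 199 - (1/2)q_J, so π_J = (199 - (1/2)q_J)q_J - 110q_J.
The leader's first-order condition 89 - q_J = 0 yields q_J = 89.
Then q_B = (290 - 89)/2 = 201/2.

89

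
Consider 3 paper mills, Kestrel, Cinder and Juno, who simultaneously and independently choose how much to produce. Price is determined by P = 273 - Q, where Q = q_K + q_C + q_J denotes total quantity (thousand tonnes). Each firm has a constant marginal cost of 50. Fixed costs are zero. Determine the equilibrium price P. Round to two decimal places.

Each firm earns π_i = (273 - Q)q_i - 50q_i.
First-order condition (treating rivals' output as given): 223 - 2q_i - Σ_{j≠i} q_j = 0.
With identical firms every q_j equals q_i, so Σ_{j≠i} q_j = 2q_i and 223 = 4q_i, giving q_i = 223/4.
Total output Q = 669/4, so price P = 273 - 669/4 = 423/4.

105.75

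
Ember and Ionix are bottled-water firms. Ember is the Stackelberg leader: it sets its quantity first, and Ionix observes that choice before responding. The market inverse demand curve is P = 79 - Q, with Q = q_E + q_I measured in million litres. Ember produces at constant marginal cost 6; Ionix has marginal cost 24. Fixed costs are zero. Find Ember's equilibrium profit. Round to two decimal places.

Solve by backward induction. Given q_E, the follower Ionix maximises π_I = (79 - q_E - q_I)q_I - 24q_I.
∂π_I/∂q_I = 55 - q_E - 2q_I = 0 gives the reaction function q_I = (55 - q_E)/2.
The leader anticipates this reaction. Substituting into P = 79 - Q gives P = 103/2 - (1/2)q_E, so π_E = (103/2 - (1/2)q_E)q_E - 6q_E.
Maximising: ∂π_E/∂q_E = 91/2 - q_E = 0, giving q_E = 91/2.
Then q_I = (55 - 91/2)/2 = 19/4.
Price P = 79 - 201/4 = 115/4.
Ember's profit: (115/4 - 6)·(91/2) = 1035.1250.

1035.13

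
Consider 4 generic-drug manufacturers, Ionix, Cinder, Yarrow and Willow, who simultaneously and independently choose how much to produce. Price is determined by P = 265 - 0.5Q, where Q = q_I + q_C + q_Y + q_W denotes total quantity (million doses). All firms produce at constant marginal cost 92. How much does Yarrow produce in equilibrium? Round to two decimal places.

69.20

Each firm earns π_i = (265 - 0.5Q)q_i - 92q_i.
First-order condition (treating rivals' output as given): 173 - q_i - (1/2)·Σ_{j≠i} q_j = 0.
With identical firms every q_j equals q_i, so Σ_{j≠i} q_j = 3q_i and 173 = (5/2)q_i, giving q_i = 346/5.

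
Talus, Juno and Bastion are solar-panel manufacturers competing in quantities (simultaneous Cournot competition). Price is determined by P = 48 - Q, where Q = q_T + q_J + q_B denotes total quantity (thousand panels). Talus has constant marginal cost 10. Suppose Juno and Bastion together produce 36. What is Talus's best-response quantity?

1

With rivals' combined output fixed at 36, Talus's profit is π_T = (48 - 36 - q_T)q_T - (10q_T) = (12 - q_T)q_T - (10q_T).
∂π_T/∂q_T = 2 - 2q_T = 0, so q_T = 1.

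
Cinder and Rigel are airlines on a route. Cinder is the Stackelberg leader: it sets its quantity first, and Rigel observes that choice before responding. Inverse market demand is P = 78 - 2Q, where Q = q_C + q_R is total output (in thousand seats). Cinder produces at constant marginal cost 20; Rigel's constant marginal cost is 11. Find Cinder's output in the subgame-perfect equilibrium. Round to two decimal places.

12.25

Solve by backward induction. Given q_C, the follower Rigel maximises π_R = (78 - 2q_C - 2q_R)q_R - 11q_R.
Setting the follower's marginal profit to zero, 67 - 2q_C - 4q_R = 0, i.e. q_R = (67 - 2q_C)/4.
The leader anticipates this reaction. Substituting into P = 78 - 2Q gives P = 89/2 - q_C, so π_C = (89/2 - q_C)q_C - 20q_C.
The leader's first-order condition 49/2 - 2q_C = 0 yields q_C = 49/4.
Then q_R = (67 - 2·(49/4))/4 = 85/8.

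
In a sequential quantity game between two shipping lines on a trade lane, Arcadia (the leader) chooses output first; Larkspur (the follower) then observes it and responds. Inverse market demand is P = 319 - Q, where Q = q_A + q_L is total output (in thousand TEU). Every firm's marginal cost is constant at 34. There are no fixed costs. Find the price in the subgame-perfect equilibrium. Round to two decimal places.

Solve by backward induction. Given q_A, the follower Larkspur maximises π_L = (319 - q_A - q_L)q_L - 34q_L.
∂π_L/∂q_L = 285 - q_A - 2q_L = 0 gives the reaction function q_L = (285 - q_A)/2.
Arcadia substitutes q_L(q_A) into its own profit: π_A = q_A(319 - q_A - (285 - q_A)/2) - 34q_A = (353/2 - (1/2)q_A)q_A - 34q_A.
Maximising: ∂π_A/∂q_A = 285/2 - q_A = 0, giving q_A = 285/2.
Then q_L = (285 - 285/2)/2 = 285/4.
Total output Q = 855/4, so price P = 319 - 855/4 = 421/4.

105.25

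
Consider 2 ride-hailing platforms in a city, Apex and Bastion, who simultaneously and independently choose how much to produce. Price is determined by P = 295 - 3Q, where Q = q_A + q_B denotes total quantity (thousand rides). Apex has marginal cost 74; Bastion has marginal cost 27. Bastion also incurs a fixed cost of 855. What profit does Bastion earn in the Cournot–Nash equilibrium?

Apex's profit: π_A = (295 - 3Q)q_A - (74q_A). Setting ∂π_A/∂q_A = 0: 221 - 6q_A - 3(q_B) = 0.
Bastion's first-order condition: 268 - 6q_B - 3(q_A) = 0.
Best responses: q_A = (221 - 3q_B)/6, q_B = (268 - 3q_A)/6.
Substituting one into the other gives q_A = 58/3 and q_B = 35.
Price P = 295 - 3·(163/3) = 132.
Bastion's profit: (132 - 27)·35 - 855 = 2820.

2820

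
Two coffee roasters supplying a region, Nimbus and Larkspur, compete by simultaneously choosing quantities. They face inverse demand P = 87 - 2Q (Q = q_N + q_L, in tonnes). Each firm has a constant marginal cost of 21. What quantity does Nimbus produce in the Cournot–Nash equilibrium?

11

Each firm earns π_i = (87 - 2Q)q_i - 21q_i.
Setting ∂π_i/∂q_i = 0 with rivals' quantities fixed: 66 - 4q_i - 2q_j = 0.
With identical firms every q_j equals q_i, so q_j = q_i and 66 = 6q_i, giving q_i = 11.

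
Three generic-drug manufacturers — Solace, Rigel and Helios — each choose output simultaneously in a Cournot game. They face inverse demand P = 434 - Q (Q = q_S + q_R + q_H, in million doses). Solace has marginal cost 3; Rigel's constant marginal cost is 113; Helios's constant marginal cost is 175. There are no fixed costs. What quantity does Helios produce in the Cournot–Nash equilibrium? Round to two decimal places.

Solace's profit: π_S = (434 - Q)q_S - (3q_S). Setting ∂π_S/∂q_S = 0: 431 - 2q_S - (q_R + q_H) = 0.
Rigel's first-order condition: 321 - 2q_R - (q_S + q_H) = 0.
Helios's profit: π_H = (434 - Q)q_H - (175q_H). Setting ∂π_H/∂q_H = 0: 259 - 2q_H - (q_S + q_R) = 0.
Summing all 3 equations gives 1011 − 4Q = 0, hence Q = 1011/4.
Back-substituting: q_S = (431 − 1011/4) = 713/4, q_R = (321 − 1011/4) = 273/4, q_H = (259 − 1011/4) = 25/4.

6.25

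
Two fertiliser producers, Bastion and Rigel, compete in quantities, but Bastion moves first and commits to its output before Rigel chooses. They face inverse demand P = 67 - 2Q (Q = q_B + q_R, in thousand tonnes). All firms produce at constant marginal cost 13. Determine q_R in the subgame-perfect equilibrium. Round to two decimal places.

Solve by backward induction. Given q_B, the follower Rigel maximises π_R = (67 - 2q_B - 2q_R)q_R - 13q_R.
Setting the follower's marginal profit to zero, 54 - 2q_B - 4q_R = 0, i.e. q_R = (54 - 2q_B)/4.
Bastion substitutes q_R(q_B) into its own profit: π_B = q_B(67 - 2q_B - (54 - 2q_B)/2) - 13q_B = (40 - q_B)q_B - 13q_B.
Leader FOC: 27 - 2q_B = 0, so q_B = 27/2.
Then q_R = (54 - 2·(27/2))/4 = 27/4.

6.75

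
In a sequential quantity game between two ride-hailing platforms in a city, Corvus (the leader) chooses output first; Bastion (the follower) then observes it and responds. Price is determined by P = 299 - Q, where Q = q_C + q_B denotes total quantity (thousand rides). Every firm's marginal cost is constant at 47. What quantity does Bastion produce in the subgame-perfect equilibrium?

63

The follower Bastion best-responds to any q_C: π_B = (299 - Q)q_B - 47q_B.
∂π_B/∂q_B = 252 - q_C - 2q_B = 0 gives the reaction function q_B = (252 - q_C)/2.
The leader anticipates this reaction. Substituting into P = 299 - Q gives P = 173 - (1/2)q_C, so π_C = (173 - (1/2)q_C)q_C - 47q_C.
Maximising: ∂π_C/∂q_C = 126 - q_C = 0, giving q_C = 126.
Then q_B = (252 - 126)/2 = 63.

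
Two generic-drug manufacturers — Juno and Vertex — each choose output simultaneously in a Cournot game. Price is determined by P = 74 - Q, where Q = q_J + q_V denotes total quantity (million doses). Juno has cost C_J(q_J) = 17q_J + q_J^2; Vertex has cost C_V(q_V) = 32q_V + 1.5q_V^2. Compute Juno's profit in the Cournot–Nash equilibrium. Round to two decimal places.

327.14

Juno's profit: π_J = (74 - Q)q_J - (17q_J + q_J²). Setting ∂π_J/∂q_J = 0: 57 - 4q_J - (q_V) = 0.
Vertex's profit: π_V = (74 - Q)q_V - (32q_V + (3/2)q_V²). Setting ∂π_V/∂q_V = 0: 42 - 5q_V - (q_J) = 0.
So q_J = (57 - q_V)/4 and q_V = (42 - q_J)/5.
Substituting one into the other gives q_J = 243/19 and q_V = 111/19.
Price P = 74 - 354/19 = 1052/19.
Juno's profit: (1052/19)·(243/19) - 17·(243/19) - (243/19)² = 327.1413.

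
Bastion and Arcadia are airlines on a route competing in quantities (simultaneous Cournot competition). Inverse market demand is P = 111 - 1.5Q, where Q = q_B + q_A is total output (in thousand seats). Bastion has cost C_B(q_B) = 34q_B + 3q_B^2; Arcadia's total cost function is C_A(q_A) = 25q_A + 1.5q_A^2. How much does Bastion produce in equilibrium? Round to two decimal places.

6.43

Bastion's profit: π_B = (111 - 1.5Q)q_B - (34q_B + 3q_B²). Setting ∂π_B/∂q_B = 0: 77 - 9q_B - (3/2)(q_A) = 0.
Arcadia's profit: π_A = (111 - 1.5Q)q_A - (25q_A + (3/2)q_A²). Setting ∂π_A/∂q_A = 0: 86 - 6q_A - (3/2)(q_B) = 0.
Rearranging gives the reaction functions q_B = (77 - (3/2)q_A)/9 and q_A = (86 - (3/2)q_B)/6.
Solving the pair: q_B = 148/23, q_A = 878/69.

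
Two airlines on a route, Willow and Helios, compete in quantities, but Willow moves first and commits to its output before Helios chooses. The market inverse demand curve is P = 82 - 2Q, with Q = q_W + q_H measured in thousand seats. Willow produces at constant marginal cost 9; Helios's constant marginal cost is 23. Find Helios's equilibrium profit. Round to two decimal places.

The follower Helios best-responds to any q_W: π_H = (82 - 2Q)q_H - 23q_H.
Setting the follower's marginal profit to zero, 59 - 2q_W - 4q_H = 0, i.e. q_H = (59 - 2q_W)/4.
Willow substitutes q_H(q_W) into its own profit: π_W = q_W(82 - 2q_W - (59 - 2q_W)/2) - 9q_W = (105/2 - q_W)q_W - 9q_W.
Leader FOC: 87/2 - 2q_W = 0, so q_W = 87/4.
Then q_H = (59 - 2·(87/4))/4 = 31/8.
Price P = 82 - 2·(205/8) = 123/4.
Helios's profit: (123/4 - 23)·(31/8) = 961/32.

30.03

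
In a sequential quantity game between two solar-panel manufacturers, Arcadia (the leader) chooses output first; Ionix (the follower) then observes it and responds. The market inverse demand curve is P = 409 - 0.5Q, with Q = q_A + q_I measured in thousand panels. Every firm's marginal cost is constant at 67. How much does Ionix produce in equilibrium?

The follower Ionix best-responds to any q_A: π_I = (409 - 0.5Q)q_I - 67q_I.
∂π_I/∂q_I = 342 - (1/2)q_A - q_I = 0 gives the reaction function q_I = (342 - (1/2)q_A).
Arcadia substitutes q_I(q_A) into its own profit: π_A = q_A(409 - (1/2)q_A - (342 - (1/2)q_A)/2) - 67q_A = (238 - (1/4)q_A)q_A - 67q_A.
Maximising: ∂π_A/∂q_A = 171 - (1/2)q_A = 0, giving q_A = 342.
Then q_I = (342 - (1/2)·342) = 171.

171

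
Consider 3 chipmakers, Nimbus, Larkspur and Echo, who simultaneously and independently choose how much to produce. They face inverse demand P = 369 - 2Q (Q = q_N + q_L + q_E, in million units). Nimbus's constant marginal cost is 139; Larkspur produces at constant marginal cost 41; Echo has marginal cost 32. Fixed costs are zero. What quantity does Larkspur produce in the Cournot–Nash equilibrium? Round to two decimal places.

52.13

Nimbus's profit: π_N = (369 - 2Q)q_N - (139q_N). Setting ∂π_N/∂q_N = 0: 230 - 4q_N - 2(q_L + q_E) = 0.
Larkspur's profit: π_L = (369 - 2Q)q_L - (41q_L). Setting ∂π_L/∂q_L = 0: 328 - 4q_L - 2(q_N + q_E) = 0.
Echo's first-order condition: 337 - 4q_E - 2(q_N + q_L) = 0.
Adding the 3 conditions: 895 − 4Q − 4Q = 0, i.e. Q = 895/8.
Back-substituting: q_N = (230 − 895/4)/2 = 25/8, q_L = (328 − 895/4)/2 = 417/8, q_E = (337 − 895/4)/2 = 453/8.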